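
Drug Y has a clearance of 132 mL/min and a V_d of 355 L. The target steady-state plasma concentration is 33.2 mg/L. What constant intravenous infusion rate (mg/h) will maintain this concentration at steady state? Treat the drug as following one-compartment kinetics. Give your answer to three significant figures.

263 mg/h

Convert clearance: 132 mL/min × 60 min/h ÷ 1000 mL/L = 7.920 L/h
Vd does not affect the maintenance rate; only clearance governs steady-state input.
Rate = CL × Css = 7.920 × 33.2 = 262.9 mg/h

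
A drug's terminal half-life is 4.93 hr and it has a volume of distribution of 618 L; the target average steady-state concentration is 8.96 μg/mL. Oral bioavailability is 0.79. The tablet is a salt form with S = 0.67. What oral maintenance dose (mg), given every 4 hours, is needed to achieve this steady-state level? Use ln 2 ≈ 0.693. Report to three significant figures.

5880 mg

CL = ln 2 · Vd / t½ = 0.693 × 618.0 / 4.93 = 86.87 L/h
D = CL × Css × τ / F / S = 86.87 × 8.96 × 4 / 0.79 / 0.67 = 5882 mg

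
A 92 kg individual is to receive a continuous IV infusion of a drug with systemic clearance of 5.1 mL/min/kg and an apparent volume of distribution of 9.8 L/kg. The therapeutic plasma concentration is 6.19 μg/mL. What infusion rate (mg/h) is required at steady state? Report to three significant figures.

CL = 5.1 mL/min/kg × 92 kg = 469.2 mL/min = 469.2 × 60/1000 = 28.15 L/h
At steady state, infusion rate equals elimination rate: rate in = CL × Css.
Infusion rate = CL · Css = 28.15 L/h × 6.19 mg/L = 174.2 mg/h

174 mg/h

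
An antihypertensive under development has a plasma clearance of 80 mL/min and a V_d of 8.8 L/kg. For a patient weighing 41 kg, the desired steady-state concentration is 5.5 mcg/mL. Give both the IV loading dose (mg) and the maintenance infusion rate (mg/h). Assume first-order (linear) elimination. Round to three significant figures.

(a) 1980 mg; (b) 26.4 mg/h

Vd(total) = 41 kg × 8.8 L/kg = 360.8 L
Loading dose = Vd × C = 360.8 × 5.5 = 1984 mg
CL = 80 mL/min = 80 × 0.06 = 4.800 L/h
Maintenance infusion rate = CL × Css = 4.800 × 5.5 = 26.40 mg/h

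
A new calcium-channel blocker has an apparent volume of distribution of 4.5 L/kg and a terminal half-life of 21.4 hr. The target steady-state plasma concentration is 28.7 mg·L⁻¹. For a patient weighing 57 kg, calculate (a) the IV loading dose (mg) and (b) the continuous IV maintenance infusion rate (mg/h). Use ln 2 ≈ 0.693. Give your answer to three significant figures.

Vd(total) = 57 kg × 4.5 L/kg = 256.5 L
LD = Vd × C = 256.5 × 28.7 = 7362 mg
CL = 0.693 × Vd / t½ = 0.693 × 256.5 / 21.4 = 8.306 L/h
Infusion rate = CL × Css = 8.306 × 28.7 = 238.4 mg/h

(a) 7360 mg; (b) 238 mg/h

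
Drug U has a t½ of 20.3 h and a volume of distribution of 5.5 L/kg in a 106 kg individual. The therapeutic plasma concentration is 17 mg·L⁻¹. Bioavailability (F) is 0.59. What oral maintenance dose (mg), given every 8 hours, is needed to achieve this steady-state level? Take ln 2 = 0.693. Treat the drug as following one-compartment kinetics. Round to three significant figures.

Vd = 5.5 L/kg × 106 kg = 583.0 L
k = 0.693/20.3 = 0.03414 h⁻¹, so CL = k·Vd = 0.03414 × 583.0 = 19.90 L/h
D = CL × Css × τ / F = 19.90 × 17 × 8 / 0.59 = 4587 mg

4590 mg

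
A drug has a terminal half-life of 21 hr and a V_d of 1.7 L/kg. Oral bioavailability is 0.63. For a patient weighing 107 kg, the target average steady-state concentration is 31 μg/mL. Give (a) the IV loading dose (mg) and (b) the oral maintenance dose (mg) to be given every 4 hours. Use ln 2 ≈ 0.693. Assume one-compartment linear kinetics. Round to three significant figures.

(a) 5640 mg; (b) 1180 mg

Total Vd = 1.7 × 107 = 181.9 L
LD = Vd × C = 181.9 × 31 = 5639 mg
CL = 0.693 × Vd / t½ = 0.693 × 181.9 / 21 = 6.003 L/h
D = CL × Css × τ / F = 6.003 × 31 × 4 / 0.63 = 1182 mg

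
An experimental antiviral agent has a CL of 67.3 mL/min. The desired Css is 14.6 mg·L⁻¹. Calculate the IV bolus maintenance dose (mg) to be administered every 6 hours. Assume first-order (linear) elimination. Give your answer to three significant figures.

CL = 67.3 mL/min × 60/1000 = 4.038 L/h
D = CL × Css × τ = 4.038 × 14.6 × 6 = 353.7 mg

354 mg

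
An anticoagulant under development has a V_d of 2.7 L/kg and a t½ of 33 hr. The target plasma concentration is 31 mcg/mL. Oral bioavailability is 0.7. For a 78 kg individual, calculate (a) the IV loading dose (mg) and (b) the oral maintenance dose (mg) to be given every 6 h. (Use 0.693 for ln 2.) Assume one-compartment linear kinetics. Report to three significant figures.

(a) 6530 mg; (b) 1180 mg

Total Vd = 2.7 × 78 = 210.6 L
LD = Vd × C = 210.6 × 31 = 6529 mg
CL = 0.693 × Vd / t½ = 0.693 × 210.6 / 33 = 4.423 L/h
D = CL × Css × τ / F = 4.423 × 31 × 6 / 0.7 = 1175 mg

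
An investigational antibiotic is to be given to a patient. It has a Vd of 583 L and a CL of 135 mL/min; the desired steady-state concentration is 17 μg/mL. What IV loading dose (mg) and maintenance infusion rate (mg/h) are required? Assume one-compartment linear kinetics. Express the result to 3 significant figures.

LD = Vd · C_target = 583.0 × 17 = 9911 mg
Convert clearance: 135 mL/min × 60 min/h ÷ 1000 mL/L = 8.100 L/h
Maintenance infusion rate = CL × Css = 8.100 × 17 = 137.7 mg/h

(a) 9910 mg; (b) 138 mg/h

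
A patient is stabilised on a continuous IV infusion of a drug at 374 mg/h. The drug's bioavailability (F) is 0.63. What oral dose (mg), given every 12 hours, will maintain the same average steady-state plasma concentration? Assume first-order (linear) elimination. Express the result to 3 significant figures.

7120 mg

To maintain the same Css, the systemic dosing rate must be unchanged: F·D/τ = infusion rate.
D = rate × τ / F = 374 × 12 / 0.63 = 7124 mg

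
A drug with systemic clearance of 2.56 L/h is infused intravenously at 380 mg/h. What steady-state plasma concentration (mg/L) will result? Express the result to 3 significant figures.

148 mg/L

Css = rate / CL = 380 / 2.560 = 148.4 mg/L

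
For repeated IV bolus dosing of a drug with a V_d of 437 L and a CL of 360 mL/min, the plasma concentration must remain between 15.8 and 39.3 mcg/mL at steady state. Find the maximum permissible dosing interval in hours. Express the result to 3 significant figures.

Convert clearance: 360 mL/min × 60 min/h ÷ 1000 mL/L = 21.60 L/h
k = CL / Vd = 21.60 / 437.0 = 0.04943 h⁻¹
Between IV bolus doses, concentration decays as C = C₀·e^(−kτ), so C_peak/C_trough = e^(kτ).
τ_max = ln(C_peak/C_trough) / k = ln(39.3/15.8) / 0.04943 = 0.9112 / 0.04943 = 18.43 h

18.4 h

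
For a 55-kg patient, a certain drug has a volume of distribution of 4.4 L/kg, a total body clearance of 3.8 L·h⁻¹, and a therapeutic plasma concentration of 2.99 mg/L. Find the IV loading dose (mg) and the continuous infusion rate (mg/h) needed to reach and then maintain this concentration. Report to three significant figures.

(a) 724 mg; (b) 11.4 mg/h

Vd = 4.4 L/kg × 55 kg = 242.0 L
Loading: fill Vd to C_target → 242.0 L × 2.99 mg/L = 723.6 mg
Maintenance: replace elimination → rate = CL × Css = 3.800 × 2.99 = 11.36 mg/h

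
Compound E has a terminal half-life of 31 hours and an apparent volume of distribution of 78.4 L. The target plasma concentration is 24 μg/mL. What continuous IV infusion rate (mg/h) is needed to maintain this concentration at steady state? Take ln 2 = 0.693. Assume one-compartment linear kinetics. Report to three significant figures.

CL = 0.693 × Vd / t½ = 0.693 × 78.40 / 31 = 1.753 L/h
Infusion rate = CL × Css = 1.753 × 24 = 42.07 mg/h

42.1 mg/h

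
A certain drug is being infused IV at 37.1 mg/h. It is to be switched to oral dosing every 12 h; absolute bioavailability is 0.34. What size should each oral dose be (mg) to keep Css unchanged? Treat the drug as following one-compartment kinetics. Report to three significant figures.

To maintain the same Css, the systemic dosing rate must be unchanged: F·D/τ = infusion rate.
D = rate × τ / F = 37.1 × 12 / 0.34 = 1309 mg

1310 mg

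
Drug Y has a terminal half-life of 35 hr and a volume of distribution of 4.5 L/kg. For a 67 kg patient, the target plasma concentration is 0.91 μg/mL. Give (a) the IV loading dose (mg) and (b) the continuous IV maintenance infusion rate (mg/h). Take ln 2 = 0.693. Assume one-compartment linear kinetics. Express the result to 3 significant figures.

(a) 274 mg; (b) 5.43 mg/h

Vd(total) = 67 kg × 4.5 L/kg = 301.5 L
LD = Vd × C = 301.5 × 0.91 = 274.4 mg
CL = 0.693 × Vd / t½ = 0.693 × 301.5 / 35 = 5.970 L/h
Infusion rate = CL × Css = 5.970 × 0.91 = 5.433 mg/h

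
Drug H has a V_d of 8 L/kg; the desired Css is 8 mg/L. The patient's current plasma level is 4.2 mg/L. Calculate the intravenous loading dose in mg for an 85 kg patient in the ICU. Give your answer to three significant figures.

2580 mg

Total Vd = 8 × 85 = 680.0 L
The loading dose fills Vd to the target concentration.
Concentration deficit ΔC = 8 − 4.2 = 3.800 mg/L
LD = Vd × ΔC = 680.0 × 3.800 = 2584 mg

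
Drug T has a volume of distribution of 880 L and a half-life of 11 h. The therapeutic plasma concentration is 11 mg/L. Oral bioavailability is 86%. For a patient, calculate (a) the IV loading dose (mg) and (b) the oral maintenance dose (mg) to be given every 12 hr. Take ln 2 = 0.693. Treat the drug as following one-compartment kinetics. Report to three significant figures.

(a) 9680 mg; (b) 8510 mg

LD = Vd × C = 880.0 × 11 = 9680 mg
CL = 0.693 × Vd / t½ = 0.693 × 880.0 / 11 = 55.44 L/h
D = CL × Css × τ / F = 55.44 × 11 × 12 / 0.86 = 8509 mg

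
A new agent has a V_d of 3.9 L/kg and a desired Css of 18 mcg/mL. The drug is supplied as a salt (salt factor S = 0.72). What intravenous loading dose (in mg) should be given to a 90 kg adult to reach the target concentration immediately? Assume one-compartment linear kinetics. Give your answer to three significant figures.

Total Vd = 3.9 × 90 = 351.0 L
The loading dose fills Vd to the target concentration.
LD = Vd × C / S = 351.0 × 18.00 / 0.72 = 8775 mg

8780 mg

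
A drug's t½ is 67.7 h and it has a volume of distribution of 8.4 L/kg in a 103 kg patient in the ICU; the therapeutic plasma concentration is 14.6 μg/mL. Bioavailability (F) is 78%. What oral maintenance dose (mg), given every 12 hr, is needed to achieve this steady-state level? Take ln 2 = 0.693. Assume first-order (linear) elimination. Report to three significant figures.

1990 mg

Vd(total) = 103 kg × 8.4 L/kg = 865.2 L
CL = ln 2 · Vd / t½ = 0.693 × 865.2 / 67.7 = 8.856 L/h
D = CL × Css × τ / F = 8.856 × 14.6 × 12 / 0.78 = 1989 mg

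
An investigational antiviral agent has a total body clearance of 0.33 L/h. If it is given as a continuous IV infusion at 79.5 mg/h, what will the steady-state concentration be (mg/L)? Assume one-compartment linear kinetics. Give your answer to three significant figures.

Css = rate / CL = 79.5 / 0.3300 = 240.9 mg/L

241 mg/L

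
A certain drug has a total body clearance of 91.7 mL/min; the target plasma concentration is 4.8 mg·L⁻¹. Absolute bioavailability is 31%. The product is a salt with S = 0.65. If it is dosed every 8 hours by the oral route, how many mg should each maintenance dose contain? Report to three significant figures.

1050 mg

Convert clearance: 91.7 mL/min × 60 min/h ÷ 1000 mL/L = 5.502 L/h
D = CL × Css × τ / F / S = 5.502 × 4.8 × 8 / 0.31 / 0.65 = 1049 mg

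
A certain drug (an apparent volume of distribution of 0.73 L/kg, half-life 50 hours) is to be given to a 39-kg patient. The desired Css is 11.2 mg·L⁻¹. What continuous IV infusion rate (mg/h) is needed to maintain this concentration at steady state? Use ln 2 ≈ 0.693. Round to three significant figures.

Vd = 0.73 L/kg × 39 kg = 28.47 L
CL = 0.693 × Vd / t½ = 0.693 × 28.47 / 50 = 0.3946 L/h
Infusion rate = CL × Css = 0.3946 × 11.2 = 4.420 mg/h

4.42 mg/h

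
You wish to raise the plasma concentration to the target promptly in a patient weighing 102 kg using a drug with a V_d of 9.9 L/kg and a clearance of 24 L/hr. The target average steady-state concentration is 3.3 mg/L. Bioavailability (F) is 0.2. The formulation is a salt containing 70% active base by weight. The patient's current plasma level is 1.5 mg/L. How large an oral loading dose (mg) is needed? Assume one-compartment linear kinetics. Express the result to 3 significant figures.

13000 mg

Total Vd = 9.9 × 102 = 1010 L
Concentration deficit ΔC = 3.3 − 1.5 = 1.800 mg/L
LD = Vd × ΔC / F / S = 1010 × 1.800 / 0.2 / 0.7 = 12990 mg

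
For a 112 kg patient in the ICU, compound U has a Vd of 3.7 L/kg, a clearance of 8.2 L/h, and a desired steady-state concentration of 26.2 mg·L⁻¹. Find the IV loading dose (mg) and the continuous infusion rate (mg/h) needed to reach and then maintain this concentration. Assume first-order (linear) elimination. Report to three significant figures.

Vd(total) = 112 kg × 3.7 L/kg = 414.4 L
Loading: fill Vd to C_target → 414.4 L × 26.2 mg/L = 10860 mg
Infusion rate = 8.200 L/h × 26.2 mg/L = 214.8 mg/h

(a) 10900 mg; (b) 215 mg/h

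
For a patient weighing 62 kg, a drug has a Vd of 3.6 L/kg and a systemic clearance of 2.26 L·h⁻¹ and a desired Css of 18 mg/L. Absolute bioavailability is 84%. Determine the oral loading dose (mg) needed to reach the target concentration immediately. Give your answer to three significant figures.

4780 mg

Total Vd = 3.6 × 62 = 223.2 L
LD = Vd × C / F = 223.2 × 18.00 / 0.84 = 4783 mg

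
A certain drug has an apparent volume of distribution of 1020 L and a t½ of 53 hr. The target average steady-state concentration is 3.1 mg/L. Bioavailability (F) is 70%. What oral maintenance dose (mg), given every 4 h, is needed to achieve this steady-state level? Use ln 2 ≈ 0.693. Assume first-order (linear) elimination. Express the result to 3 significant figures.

236 mg

k = 0.693/53 = 0.01308 h⁻¹, so CL = k·Vd = 0.01308 × 1020 = 13.34 L/h
D = CL × Css × τ / F = 13.34 × 3.1 × 4 / 0.7 = 236.3 mg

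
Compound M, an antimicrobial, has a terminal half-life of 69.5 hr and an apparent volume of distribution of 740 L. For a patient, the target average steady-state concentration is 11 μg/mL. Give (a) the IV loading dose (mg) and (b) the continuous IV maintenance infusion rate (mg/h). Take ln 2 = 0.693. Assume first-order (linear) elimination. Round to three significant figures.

LD = Vd × C = 740.0 × 11 = 8140 mg
CL = 0.693 × Vd / t½ = 0.693 × 740.0 / 69.5 = 7.379 L/h
Infusion rate = CL × Css = 7.379 × 11 = 81.17 mg/h

(a) 8140 mg; (b) 81.2 mg/h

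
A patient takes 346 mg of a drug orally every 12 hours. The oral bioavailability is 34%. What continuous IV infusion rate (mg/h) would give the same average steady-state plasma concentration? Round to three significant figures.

Equivalent systemic input: infusion rate = F·D/τ.
Rate = 0.34 × 346 / 12 = 9.803 mg/h

9.80 mg/h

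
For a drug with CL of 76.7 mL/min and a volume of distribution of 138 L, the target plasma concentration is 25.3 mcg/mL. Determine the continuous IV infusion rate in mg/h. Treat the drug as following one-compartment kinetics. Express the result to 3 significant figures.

116 mg/h

CL = 76.7 mL/min = 76.7 × 0.06 = 4.602 L/h
Maintenance depends on clearance, not Vd — rate in must match rate out.
Infusion rate = CL · Css = 4.602 L/h × 25.3 mg/L = 116.4 mg/h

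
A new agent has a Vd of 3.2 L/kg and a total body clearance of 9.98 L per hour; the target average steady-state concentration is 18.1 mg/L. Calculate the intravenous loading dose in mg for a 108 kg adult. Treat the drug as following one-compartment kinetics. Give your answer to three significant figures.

6260 mg

Vd(total) = 108 kg × 3.2 L/kg = 345.6 L
The loading dose fills Vd to the target concentration.
LD = Vd × C = 345.6 × 18.10 = 6255 mg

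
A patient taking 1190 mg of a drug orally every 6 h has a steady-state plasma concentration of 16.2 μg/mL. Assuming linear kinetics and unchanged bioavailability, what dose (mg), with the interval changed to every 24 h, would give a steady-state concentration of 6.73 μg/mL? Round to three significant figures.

For first-order elimination, Css ∝ F·D/(CL·τ); F and CL are unchanged, so Css ∝ D/τ.
D₂ = D₁ × (Css,target / Css,current) × (τ₂/τ₁) = 1190 × (6.73/16.2) × (24/6) = 1977 mg

1980 mg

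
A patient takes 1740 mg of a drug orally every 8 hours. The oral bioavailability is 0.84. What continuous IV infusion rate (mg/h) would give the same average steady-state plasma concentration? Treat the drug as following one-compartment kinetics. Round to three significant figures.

183 mg/h

Equivalent systemic input: infusion rate = F·D/τ.
Rate = 0.84 × 1740 / 8 = 182.7 mg/h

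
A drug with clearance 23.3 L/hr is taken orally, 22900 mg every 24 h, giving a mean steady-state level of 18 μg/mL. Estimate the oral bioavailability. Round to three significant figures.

F·D/τ = CL·Css at steady state → F = CL·Css·τ / D.
F = 23.3 × 18 × 24 / 22900 = 0.440

0.440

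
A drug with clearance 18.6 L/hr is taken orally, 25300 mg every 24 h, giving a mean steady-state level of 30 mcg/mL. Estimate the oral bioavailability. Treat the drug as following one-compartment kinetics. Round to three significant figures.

F·D/τ = CL·Css at steady state → F = CL·Css·τ / D.
F = 18.6 × 30 × 24 / 25300 = 0.529

0.529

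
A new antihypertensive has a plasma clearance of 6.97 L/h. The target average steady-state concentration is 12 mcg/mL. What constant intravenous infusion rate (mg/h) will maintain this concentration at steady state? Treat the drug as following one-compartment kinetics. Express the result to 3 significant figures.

Infusion rate = CL · Css = 6.970 L/h × 12 mg/L = 83.64 mg/h

83.6 mg/h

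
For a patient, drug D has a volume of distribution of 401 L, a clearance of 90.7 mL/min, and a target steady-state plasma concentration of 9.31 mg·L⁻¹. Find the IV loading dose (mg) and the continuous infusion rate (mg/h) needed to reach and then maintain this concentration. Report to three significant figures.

Loading: fill Vd to C_target → 401.0 L × 9.31 mg/L = 3733 mg
CL = 90.7 mL/min × 60/1000 = 5.442 L/h
Maintenance: replace elimination → rate = CL × Css = 5.442 × 9.31 = 50.67 mg/h

(a) 3730 mg; (b) 50.7 mg/h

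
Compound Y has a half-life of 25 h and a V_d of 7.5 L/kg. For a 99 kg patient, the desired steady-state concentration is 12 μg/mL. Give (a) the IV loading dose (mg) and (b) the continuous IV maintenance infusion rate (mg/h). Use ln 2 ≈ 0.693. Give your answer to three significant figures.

Total Vd = 7.5 × 99 = 742.5 L
LD = Vd × C = 742.5 × 12 = 8910 mg
CL = 0.693 × Vd / t½ = 0.693 × 742.5 / 25 = 20.58 L/h
Infusion rate = CL × Css = 20.58 × 12 = 247.0 mg/h

(a) 8910 mg; (b) 247 mg/h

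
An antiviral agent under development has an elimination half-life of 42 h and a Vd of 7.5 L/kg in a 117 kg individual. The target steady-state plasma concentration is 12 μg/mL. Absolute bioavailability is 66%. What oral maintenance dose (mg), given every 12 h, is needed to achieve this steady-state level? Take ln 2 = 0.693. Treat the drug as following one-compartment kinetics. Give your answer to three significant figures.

Vd(total) = 117 kg × 7.5 L/kg = 877.5 L
k = 0.693/42 = 0.01650 h⁻¹, so CL = k·Vd = 0.01650 × 877.5 = 14.48 L/h
D = CL × Css × τ / F = 14.48 × 12 × 12 / 0.66 = 3159 mg

3160 mg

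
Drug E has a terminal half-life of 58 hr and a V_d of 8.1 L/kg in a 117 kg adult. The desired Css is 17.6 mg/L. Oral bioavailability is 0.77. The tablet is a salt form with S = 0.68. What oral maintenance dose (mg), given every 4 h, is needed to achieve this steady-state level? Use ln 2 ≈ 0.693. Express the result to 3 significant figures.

Total Vd = 8.1 × 117 = 947.7 L
CL = ln 2 · Vd / t½ = 0.693 × 947.7 / 58 = 11.32 L/h
D = CL × Css × τ / F / S = 11.32 × 17.6 × 4 / 0.77 / 0.68 = 1522 mg

1520 mg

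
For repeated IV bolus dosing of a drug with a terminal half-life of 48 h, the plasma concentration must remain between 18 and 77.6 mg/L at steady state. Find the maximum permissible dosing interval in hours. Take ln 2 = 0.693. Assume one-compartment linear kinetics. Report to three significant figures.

k = 0.693 / t½ = 0.693 / 48 = 0.01444 h⁻¹
Between IV bolus doses, concentration decays as C = C₀·e^(−kτ), so C_peak/C_trough = e^(kτ).
τ_max = ln(C_peak/C_trough) / k = ln(77.6/18) / 0.01444 = 1.461 / 0.01444 = 101.2 h

101 h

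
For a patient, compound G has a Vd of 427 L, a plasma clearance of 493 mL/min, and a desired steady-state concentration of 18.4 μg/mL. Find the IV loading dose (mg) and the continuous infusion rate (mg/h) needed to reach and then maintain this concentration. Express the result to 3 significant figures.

(a) 7860 mg; (b) 544 mg/h

Loading: fill Vd to C_target → 427.0 L × 18.4 mg/L = 7857 mg
CL = 493 mL/min × 60/1000 = 29.58 L/h
Maintenance infusion rate = CL × Css = 29.58 × 18.4 = 544.3 mg/h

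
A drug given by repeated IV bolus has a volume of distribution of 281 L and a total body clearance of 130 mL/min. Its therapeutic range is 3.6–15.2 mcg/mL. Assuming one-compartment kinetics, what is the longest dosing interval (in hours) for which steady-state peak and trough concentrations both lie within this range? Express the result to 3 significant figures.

51.9 h

CL = 130 mL/min = 130 × 0.06 = 7.800 L/h
k = CL / Vd = 7.800 / 281.0 = 0.02776 h⁻¹
Between IV bolus doses, concentration decays as C = C₀·e^(−kτ), so C_peak/C_trough = e^(kτ).
τ_max = ln(C_peak/C_trough) / k = ln(15.2/3.6) / 0.02776 = 1.440 / 0.02776 = 51.87 h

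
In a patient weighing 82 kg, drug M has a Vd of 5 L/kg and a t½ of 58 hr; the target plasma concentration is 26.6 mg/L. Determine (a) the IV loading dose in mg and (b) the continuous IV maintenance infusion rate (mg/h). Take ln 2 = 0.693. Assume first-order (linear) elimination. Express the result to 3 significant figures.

(a) 10900 mg; (b) 130 mg/h

Vd(total) = 82 kg × 5 L/kg = 410.0 L
LD = Vd × C = 410.0 × 26.6 = 10910 mg
CL = 0.693 × Vd / t½ = 0.693 × 410.0 / 58 = 4.899 L/h
Infusion rate = CL × Css = 4.899 × 26.6 = 130.3 mg/h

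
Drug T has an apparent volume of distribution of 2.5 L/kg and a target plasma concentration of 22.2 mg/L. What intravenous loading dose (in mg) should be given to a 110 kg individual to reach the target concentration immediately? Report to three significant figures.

6110 mg

Vd = 2.5 L/kg × 110 kg = 275.0 L
LD = Vd × C = 275.0 × 22.20 = 6105 mg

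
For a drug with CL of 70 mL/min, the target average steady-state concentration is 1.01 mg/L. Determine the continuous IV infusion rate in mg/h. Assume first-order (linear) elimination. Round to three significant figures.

CL = 70 mL/min = 70 × 0.06 = 4.200 L/h
Rate = CL × Css = 4.200 × 1.01 = 4.242 mg/h

4.24 mg/h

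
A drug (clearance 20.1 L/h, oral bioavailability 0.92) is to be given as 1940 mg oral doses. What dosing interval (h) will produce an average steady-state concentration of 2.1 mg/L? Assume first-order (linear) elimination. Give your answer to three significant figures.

F·D/τ = CL·Css → τ = F·D / (CL·Css).
τ = 0.92 × 1940 / (20.1 × 2.1) = 42.28 h

42.3 h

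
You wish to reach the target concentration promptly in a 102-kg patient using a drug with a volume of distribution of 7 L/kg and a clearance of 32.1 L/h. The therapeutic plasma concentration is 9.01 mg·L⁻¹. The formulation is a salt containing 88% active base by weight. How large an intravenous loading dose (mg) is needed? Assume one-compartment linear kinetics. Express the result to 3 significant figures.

7310 mg

Vd(total) = 102 kg × 7 L/kg = 714.0 L
LD = Vd × C / S = 714.0 × 9.010 / 0.88 = 7310 mg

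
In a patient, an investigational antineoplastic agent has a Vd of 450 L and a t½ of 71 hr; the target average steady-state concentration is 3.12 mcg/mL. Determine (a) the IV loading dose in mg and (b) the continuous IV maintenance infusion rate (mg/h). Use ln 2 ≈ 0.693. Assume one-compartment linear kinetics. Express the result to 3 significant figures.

LD = Vd × C = 450.0 × 3.12 = 1404 mg
CL = 0.693 × Vd / t½ = 0.693 × 450.0 / 71 = 4.392 L/h
Infusion rate = CL × Css = 4.392 × 3.12 = 13.70 mg/h

(a) 1400 mg; (b) 13.7 mg/h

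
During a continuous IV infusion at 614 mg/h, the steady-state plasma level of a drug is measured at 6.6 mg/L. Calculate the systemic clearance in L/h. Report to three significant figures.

At steady state, infusion rate = CL × Css, so CL = rate / Css.
CL = 614 / 6.6 = 93.03 L/h

93.0 L/h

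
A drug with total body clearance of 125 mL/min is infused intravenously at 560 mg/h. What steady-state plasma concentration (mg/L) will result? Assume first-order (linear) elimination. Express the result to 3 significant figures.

CL = 125 mL/min × 60/1000 = 7.500 L/h
Css = rate / CL = 560 / 7.500 = 74.67 mg/L

74.7 mg/L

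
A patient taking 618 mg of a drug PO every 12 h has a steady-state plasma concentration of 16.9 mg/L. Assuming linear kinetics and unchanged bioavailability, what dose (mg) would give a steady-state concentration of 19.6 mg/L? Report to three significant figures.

717 mg

With linear kinetics, Css is proportional to dose rate (D/τ) at fixed clearance.
D₂ = D₁ × (Css,target / Css,current) = 618 × 19.6/16.9 = 716.7 mg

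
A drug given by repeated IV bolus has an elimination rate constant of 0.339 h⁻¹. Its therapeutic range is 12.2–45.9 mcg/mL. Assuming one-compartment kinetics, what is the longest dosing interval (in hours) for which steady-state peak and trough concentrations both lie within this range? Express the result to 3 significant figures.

Between IV bolus doses, concentration decays as C = C₀·e^(−kτ), so C_peak/C_trough = e^(kτ).
τ_max = ln(C_peak/C_trough) / k = ln(45.9/12.2) / 0.3390 = 1.325 / 0.3390 = 3.909 h

3.91 h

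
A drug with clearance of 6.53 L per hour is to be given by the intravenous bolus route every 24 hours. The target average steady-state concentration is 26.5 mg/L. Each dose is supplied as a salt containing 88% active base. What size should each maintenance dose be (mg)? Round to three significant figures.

4720 mg

At steady state, dose per interval replaces the amount cleared in that interval: S·D/τ = CL·Css.
D = CL × Css × τ / S = 6.530 × 26.5 × 24 / 0.88 = 4719 mg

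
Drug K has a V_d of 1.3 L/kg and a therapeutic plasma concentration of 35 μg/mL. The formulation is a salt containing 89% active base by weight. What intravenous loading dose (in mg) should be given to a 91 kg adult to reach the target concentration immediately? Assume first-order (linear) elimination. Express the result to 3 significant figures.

Total Vd = 1.3 × 91 = 118.3 L
LD = Vd × C / S = 118.3 × 35.00 / 0.89 = 4652 mg

4650 mg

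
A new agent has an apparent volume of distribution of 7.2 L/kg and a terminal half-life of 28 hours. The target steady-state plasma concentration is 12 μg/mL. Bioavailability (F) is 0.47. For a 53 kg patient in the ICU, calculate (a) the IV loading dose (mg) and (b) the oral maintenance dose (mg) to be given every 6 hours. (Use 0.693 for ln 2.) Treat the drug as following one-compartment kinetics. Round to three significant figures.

(a) 4580 mg; (b) 1450 mg

Vd(total) = 53 kg × 7.2 L/kg = 381.6 L
LD = Vd × C = 381.6 × 12 = 4579 mg
CL = 0.693 × Vd / t½ = 0.693 × 381.6 / 28 = 9.445 L/h
D = CL × Css × τ / F = 9.445 × 12 × 6 / 0.47 = 1447 mg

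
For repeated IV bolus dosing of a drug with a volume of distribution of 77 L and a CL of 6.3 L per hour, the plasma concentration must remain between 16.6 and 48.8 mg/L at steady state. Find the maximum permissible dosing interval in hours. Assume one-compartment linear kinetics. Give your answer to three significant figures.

k = CL / Vd = 6.300 / 77.00 = 0.08182 h⁻¹
Between IV bolus doses, concentration decays as C = C₀·e^(−kτ), so C_peak/C_trough = e^(kτ).
τ_max = ln(C_peak/C_trough) / k = ln(48.8/16.6) / 0.08182 = 1.078 / 0.08182 = 13.18 h

13.2 h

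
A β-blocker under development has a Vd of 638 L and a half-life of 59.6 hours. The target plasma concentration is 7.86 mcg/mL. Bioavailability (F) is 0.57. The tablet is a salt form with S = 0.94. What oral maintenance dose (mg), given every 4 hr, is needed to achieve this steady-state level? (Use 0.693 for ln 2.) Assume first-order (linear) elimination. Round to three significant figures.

CL = ln 2 · Vd / t½ = 0.693 × 638.0 / 59.6 = 7.418 L/h
D = CL × Css × τ / F / S = 7.418 × 7.86 × 4 / 0.57 / 0.94 = 435.3 mg

435 mg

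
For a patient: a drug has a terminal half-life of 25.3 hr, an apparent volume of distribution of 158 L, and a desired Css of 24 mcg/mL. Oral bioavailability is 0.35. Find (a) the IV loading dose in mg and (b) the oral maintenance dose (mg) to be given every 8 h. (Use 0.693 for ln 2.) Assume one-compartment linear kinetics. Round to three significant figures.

(a) 3790 mg; (b) 2370 mg

LD = Vd × C = 158.0 × 24 = 3792 mg
CL = 0.693 × Vd / t½ = 0.693 × 158.0 / 25.3 = 4.328 L/h
D = CL × Css × τ / F = 4.328 × 24 × 8 / 0.35 = 2374 mg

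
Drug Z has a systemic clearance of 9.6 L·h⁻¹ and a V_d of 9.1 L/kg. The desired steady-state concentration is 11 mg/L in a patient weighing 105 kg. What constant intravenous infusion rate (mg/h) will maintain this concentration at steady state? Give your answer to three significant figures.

At steady state, infusion rate equals elimination rate: rate in = CL × Css.
R₀ = 9.600 × 11 = 105.6 mg/h

106 mg/h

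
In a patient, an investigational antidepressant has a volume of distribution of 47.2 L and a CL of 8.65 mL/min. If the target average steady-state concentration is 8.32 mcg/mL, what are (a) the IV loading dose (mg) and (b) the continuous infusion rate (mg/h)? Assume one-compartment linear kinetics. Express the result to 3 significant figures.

Loading: fill Vd to C_target → 47.20 L × 8.32 mg/L = 392.7 mg
CL = 8.65 mL/min = 8.65 × 0.06 = 0.5190 L/h
Maintenance infusion rate = CL × Css = 0.5190 × 8.32 = 4.318 mg/h

(a) 393 mg; (b) 4.32 mg/h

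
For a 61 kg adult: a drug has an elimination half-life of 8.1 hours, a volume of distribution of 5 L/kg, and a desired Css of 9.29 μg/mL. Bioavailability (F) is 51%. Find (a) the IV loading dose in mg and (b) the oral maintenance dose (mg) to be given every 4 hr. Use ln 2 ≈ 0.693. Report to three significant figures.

(a) 2830 mg; (b) 1900 mg

Vd = 5 L/kg × 61 kg = 305.0 L
LD = Vd × C = 305.0 × 9.29 = 2833 mg
CL = 0.693 × Vd / t½ = 0.693 × 305.0 / 8.1 = 26.09 L/h
D = CL × Css × τ / F = 26.09 × 9.29 × 4 / 0.51 = 1901 mg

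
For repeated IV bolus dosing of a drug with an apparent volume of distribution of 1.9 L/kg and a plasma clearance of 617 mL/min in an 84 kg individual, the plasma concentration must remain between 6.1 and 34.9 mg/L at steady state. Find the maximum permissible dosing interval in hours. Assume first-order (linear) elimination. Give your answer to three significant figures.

7.52 h

Vd(total) = 84 kg × 1.9 L/kg = 159.6 L
Convert clearance: 617 mL/min × 60 min/h ÷ 1000 mL/L = 37.02 L/h
k = CL / Vd = 37.02 / 159.6 = 0.2320 h⁻¹
Between IV bolus doses, concentration decays as C = C₀·e^(−kτ), so C_peak/C_trough = e^(kτ).
τ_max = ln(C_peak/C_trough) / k = ln(34.9/6.1) / 0.2320 = 1.744 / 0.2320 = 7.517 h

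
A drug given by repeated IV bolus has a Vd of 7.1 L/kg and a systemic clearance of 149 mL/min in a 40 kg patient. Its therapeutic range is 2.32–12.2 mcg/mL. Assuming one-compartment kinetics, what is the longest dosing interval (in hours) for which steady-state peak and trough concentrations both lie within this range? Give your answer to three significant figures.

52.7 h

Vd(total) = 40 kg × 7.1 L/kg = 284.0 L
CL = 149 mL/min × 60/1000 = 8.940 L/h
k = CL / Vd = 8.940 / 284.0 = 0.03148 h⁻¹
Between IV bolus doses, concentration decays as C = C₀·e^(−kτ), so C_peak/C_trough = e^(kτ).
τ_max = ln(C_peak/C_trough) / k = ln(12.2/2.32) / 0.03148 = 1.660 / 0.03148 = 52.73 h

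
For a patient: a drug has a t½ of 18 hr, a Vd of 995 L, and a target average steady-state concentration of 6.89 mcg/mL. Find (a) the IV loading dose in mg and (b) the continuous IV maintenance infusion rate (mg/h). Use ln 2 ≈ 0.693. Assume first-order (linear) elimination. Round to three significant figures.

(a) 6860 mg; (b) 264 mg/h

LD = Vd × C = 995.0 × 6.89 = 6856 mg
CL = 0.693 × Vd / t½ = 0.693 × 995.0 / 18 = 38.31 L/h
Infusion rate = CL × Css = 38.31 × 6.89 = 264.0 mg/h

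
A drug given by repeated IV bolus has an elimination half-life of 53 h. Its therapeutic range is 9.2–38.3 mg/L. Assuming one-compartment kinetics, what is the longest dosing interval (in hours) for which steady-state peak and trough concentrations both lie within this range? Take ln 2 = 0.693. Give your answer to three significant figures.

109 h

k = 0.693 / t½ = 0.693 / 53 = 0.01308 h⁻¹
Between IV bolus doses, concentration decays as C = C₀·e^(−kτ), so C_peak/C_trough = e^(kτ).
τ_max = ln(C_peak/C_trough) / k = ln(38.3/9.2) / 0.01308 = 1.426 / 0.01308 = 109.0 h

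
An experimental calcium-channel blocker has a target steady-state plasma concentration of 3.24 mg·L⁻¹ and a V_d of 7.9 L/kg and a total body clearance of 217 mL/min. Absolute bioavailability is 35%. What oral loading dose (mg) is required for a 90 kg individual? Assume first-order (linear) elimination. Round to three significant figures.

Vd = 7.9 L/kg × 90 kg = 711.0 L
LD = Vd × C / F = 711.0 × 3.240 / 0.35 = 6582 mg

6580 mg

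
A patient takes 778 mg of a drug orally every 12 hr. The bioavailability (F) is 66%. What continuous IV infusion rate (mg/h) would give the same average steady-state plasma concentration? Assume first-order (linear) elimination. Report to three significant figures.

Equivalent systemic input: infusion rate = F·D/τ.
Rate = 0.66 × 778 / 12 = 42.79 mg/h

42.8 mg/h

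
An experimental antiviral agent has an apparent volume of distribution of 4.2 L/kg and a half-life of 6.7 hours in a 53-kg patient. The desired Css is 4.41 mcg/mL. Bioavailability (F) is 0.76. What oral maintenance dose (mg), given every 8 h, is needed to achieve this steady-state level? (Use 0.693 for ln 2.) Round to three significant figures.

1070 mg

Vd = 4.2 L/kg × 53 kg = 222.6 L
k = 0.693/6.7 = 0.1034 h⁻¹, so CL = k·Vd = 0.1034 × 222.6 = 23.02 L/h
D = CL × Css × τ / F = 23.02 × 4.41 × 8 / 0.76 = 1069 mg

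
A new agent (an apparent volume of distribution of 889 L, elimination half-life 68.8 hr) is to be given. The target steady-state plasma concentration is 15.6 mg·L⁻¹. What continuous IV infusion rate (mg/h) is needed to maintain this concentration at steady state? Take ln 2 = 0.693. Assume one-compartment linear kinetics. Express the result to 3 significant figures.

140 mg/h

CL = 0.693 × Vd / t½ = 0.693 × 889.0 / 68.8 = 8.955 L/h
Infusion rate = CL × Css = 8.955 × 15.6 = 139.7 mg/h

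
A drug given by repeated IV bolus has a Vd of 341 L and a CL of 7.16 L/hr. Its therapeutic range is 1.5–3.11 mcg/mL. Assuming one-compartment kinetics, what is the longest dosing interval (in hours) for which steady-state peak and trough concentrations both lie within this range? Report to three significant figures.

34.7 h

k = CL / Vd = 7.160 / 341.0 = 0.02100 h⁻¹
Between IV bolus doses, concentration decays as C = C₀·e^(−kτ), so C_peak/C_trough = e^(kτ).
τ_max = ln(C_peak/C_trough) / k = ln(3.11/1.5) / 0.02100 = 0.7292 / 0.02100 = 34.72 h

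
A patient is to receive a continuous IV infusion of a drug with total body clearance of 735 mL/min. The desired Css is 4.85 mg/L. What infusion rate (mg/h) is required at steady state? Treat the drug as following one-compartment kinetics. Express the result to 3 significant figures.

Convert clearance: 735 mL/min × 60 min/h ÷ 1000 mL/L = 44.10 L/h
Infusion rate = CL · Css = 44.10 L/h × 4.85 mg/L = 213.9 mg/h

214 mg/h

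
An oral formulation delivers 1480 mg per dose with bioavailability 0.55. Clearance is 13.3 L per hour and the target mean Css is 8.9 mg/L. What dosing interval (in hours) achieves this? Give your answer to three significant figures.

F·D/τ = CL·Css → τ = F·D / (CL·Css).
τ = 0.55 × 1480 / (13.3 × 8.9) = 6.877 h

6.88 h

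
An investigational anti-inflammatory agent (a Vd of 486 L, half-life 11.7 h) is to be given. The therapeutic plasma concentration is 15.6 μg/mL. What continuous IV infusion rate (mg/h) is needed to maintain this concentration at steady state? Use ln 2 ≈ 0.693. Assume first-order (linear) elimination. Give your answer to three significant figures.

449 mg/h

CL = 0.693 × Vd / t½ = 0.693 × 486.0 / 11.7 = 28.79 L/h
Infusion rate = CL × Css = 28.79 × 15.6 = 449.1 mg/h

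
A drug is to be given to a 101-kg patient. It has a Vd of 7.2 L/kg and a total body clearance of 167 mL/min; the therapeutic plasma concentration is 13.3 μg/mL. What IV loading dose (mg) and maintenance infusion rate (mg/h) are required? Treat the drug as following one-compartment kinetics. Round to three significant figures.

(a) 9670 mg; (b) 133 mg/h

Total Vd = 7.2 × 101 = 727.2 L
LD = Vd · C_target = 727.2 × 13.3 = 9672 mg
CL = 167 mL/min × 60/1000 = 10.02 L/h
Maintenance infusion rate = CL × Css = 10.02 × 13.3 = 133.3 mg/h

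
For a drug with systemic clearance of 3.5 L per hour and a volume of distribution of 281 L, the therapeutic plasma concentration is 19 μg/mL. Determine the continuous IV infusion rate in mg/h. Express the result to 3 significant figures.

Rate = CL × Css = 3.500 × 19 = 66.50 mg/h

66.5 mg/h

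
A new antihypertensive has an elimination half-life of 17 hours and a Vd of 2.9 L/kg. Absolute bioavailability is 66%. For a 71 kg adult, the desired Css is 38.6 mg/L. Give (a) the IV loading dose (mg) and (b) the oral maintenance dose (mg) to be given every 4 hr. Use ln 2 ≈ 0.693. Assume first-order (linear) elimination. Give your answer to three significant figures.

Total Vd = 2.9 × 71 = 205.9 L
LD = Vd × C = 205.9 × 38.6 = 7948 mg
CL = 0.693 × Vd / t½ = 0.693 × 205.9 / 17 = 8.393 L/h
D = CL × Css × τ / F = 8.393 × 38.6 × 4 / 0.66 = 1963 mg

(a) 7950 mg; (b) 1960 mg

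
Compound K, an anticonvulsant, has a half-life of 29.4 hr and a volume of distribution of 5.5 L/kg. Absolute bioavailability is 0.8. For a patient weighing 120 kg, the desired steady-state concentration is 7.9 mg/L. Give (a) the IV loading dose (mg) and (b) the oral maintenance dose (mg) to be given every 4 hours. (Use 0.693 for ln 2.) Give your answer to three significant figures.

Vd = 5.5 L/kg × 120 kg = 660.0 L
LD = Vd × C = 660.0 × 7.9 = 5214 mg
CL = 0.693 × Vd / t½ = 0.693 × 660.0 / 29.4 = 15.56 L/h
D = CL × Css × τ / F = 15.56 × 7.9 × 4 / 0.8 = 614.6 mg

(a) 5210 mg; (b) 615 mg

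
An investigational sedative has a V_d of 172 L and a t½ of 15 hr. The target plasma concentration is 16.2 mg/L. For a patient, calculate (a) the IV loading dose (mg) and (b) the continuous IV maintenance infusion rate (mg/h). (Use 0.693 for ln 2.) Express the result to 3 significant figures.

(a) 2790 mg; (b) 129 mg/h

LD = Vd × C = 172.0 × 16.2 = 2786 mg
CL = 0.693 × Vd / t½ = 0.693 × 172.0 / 15 = 7.946 L/h
Infusion rate = CL × Css = 7.946 × 16.2 = 128.7 mg/h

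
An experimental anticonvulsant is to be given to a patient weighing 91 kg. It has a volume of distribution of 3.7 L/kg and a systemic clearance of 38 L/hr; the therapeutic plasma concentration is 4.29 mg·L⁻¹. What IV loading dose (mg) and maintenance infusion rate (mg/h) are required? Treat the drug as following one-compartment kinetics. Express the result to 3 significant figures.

(a) 1440 mg; (b) 163 mg/h

Vd = 3.7 L/kg × 91 kg = 336.7 L
LD = Vd · C_target = 336.7 × 4.29 = 1444 mg
Maintenance infusion rate = CL × Css = 38.00 × 4.29 = 163.0 mg/h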